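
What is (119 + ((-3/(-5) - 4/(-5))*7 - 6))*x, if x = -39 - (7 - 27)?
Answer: -11666/5 ≈ -2333.2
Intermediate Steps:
x = -19 (x = -39 - 1*(-20) = -39 + 20 = -19)
(119 + ((-3/(-5) - 4/(-5))*7 - 6))*x = (119 + ((-3/(-5) - 4/(-5))*7 - 6))*(-19) = (119 + ((-3*(-⅕) - 4*(-⅕))*7 - 6))*(-19) = (119 + ((⅗ + ⅘)*7 - 6))*(-19) = (119 + ((7/5)*7 - 6))*(-19) = (119 + (49/5 - 6))*(-19) = (119 + 19/5)*(-19) = (614/5)*(-19) = -11666/5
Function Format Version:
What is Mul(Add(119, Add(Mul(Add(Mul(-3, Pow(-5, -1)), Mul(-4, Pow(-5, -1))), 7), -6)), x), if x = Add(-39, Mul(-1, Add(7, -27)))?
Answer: Rational(-11666, 5) ≈ -2333.2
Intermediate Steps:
x = -19 (x = Add(-39, Mul(-1, -20)) = Add(-39, 20) = -19)
Mul(Add(119, Add(Mul(Add(Mul(-3, Pow(-5, -1)), Mul(-4, Pow(-5, -1))), 7), -6)), x) = Mul(Add(119, Add(Mul(Add(Mul(-3, Pow(-5, -1)), Mul(-4, Pow(-5, -1))), 7), -6)), -19) = Mul(Add(119, Add(Mul(Add(Mul(-3, Rational(-1, 5)), Mul(-4, Rational(-1, 5))), 7), -6)), -19) = Mul(Add(119, Add(Mul(Add(Rational(3, 5), Rational(4, 5)), 7), -6)), -19) = Mul(Add(119, Add(Mul(Rational(7, 5), 7), -6)), -19) = Mul(Add(119, Add(Rational(49, 5), -6)), -19) = Mul(Add(119, Rational(19, 5)), -19) = Mul(Rational(614, 5), -19) = Rational(-11666, 5)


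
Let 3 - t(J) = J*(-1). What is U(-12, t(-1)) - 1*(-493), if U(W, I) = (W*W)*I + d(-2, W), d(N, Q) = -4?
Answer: 777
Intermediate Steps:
t(J) = 3 + J (t(J) = 3 - J*(-1) = 3 - (-1)*J = 3 + J)
U(W, I) = -4 + I*W² (U(W, I) = (W*W)*I - 4 = W²*I - 4 = I*W² - 4 = -4 + I*W²)
U(-12, t(-1)) - 1*(-493) = (-4 + (3 - 1)*(-12)²) - 1*(-493) = (-4 + 2*144) + 493 = (-4 + 288) + 493 = 284 + 493 = 777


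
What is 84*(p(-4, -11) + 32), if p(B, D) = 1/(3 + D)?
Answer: 5355/2 ≈ 2677.5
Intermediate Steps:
84*(p(-4, -11) + 32) = 84*(1/(3 - 11) + 32) = 84*(1/(-8) + 32) = 84*(-⅛ + 32) = 84*(255/8) = 5355/2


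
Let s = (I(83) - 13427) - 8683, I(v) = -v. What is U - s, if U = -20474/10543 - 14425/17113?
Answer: 4003610958950/180422359 ≈ 22190.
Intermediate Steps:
s = -22193 (s = (-1*83 - 13427) - 8683 = (-83 - 13427) - 8683 = -13510 - 8683 = -22193)
U = -502454337/180422359 (U = -20474*1/10543 - 14425*1/17113 = -20474/10543 - 14425/17113 = -502454337/180422359 ≈ -2.7849)
U - s = -502454337/180422359 - 1*(-22193) = -502454337/180422359 + 22193 = 4003610958950/180422359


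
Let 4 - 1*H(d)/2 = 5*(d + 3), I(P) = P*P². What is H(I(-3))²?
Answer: 61504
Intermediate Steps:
I(P) = P³
H(d) = -22 - 10*d (H(d) = 8 - 10*(d + 3) = 8 - 10*(3 + d) = 8 - 2*(15 + 5*d) = 8 + (-30 - 10*d) = -22 - 10*d)
H(I(-3))² = (-22 - 10*(-3)³)² = (-22 - 10*(-27))² = (-22 + 270)² = 248² = 61504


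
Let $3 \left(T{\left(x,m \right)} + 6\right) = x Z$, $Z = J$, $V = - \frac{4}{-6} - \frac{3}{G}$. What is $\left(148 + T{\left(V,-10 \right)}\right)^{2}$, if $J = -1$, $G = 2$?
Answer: $\frac{6558721}{324} \approx 20243.0$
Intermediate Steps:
$V = - \frac{5}{6}$ ($V = - \frac{4}{-6} - \frac{3}{2} = \left(-4\right) \left(- \frac{1}{6}\right) - \frac{3}{2} = \frac{2}{3} - \frac{3}{2} = - \frac{5}{6} \approx -0.83333$)
$Z = -1$
$T{\left(x,m \right)} = -6 - \frac{x}{3}$ ($T{\left(x,m \right)} = -6 + \frac{x \left(-1\right)}{3} = -6 + \frac{\left(-1\right) x}{3} = -6 - \frac{x}{3}$)
$\left(148 + T{\left(V,-10 \right)}\right)^{2} = \left(148 - \frac{103}{18}\right)^{2} = \left(\frac{2561}{18}\right)^{2} = \frac{6558721}{324}$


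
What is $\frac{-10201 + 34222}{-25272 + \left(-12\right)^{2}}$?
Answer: $- \frac{2669}{2792} \approx -0.95595$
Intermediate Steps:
$\frac{-10201 + 34222}{-25272 + \left(-12\right)^{2}} = \frac{24021}{-25272 + 144} = \frac{24021}{-25128} = 24021 \left(- \frac{1}{25128}\right) = - \frac{2669}{2792}$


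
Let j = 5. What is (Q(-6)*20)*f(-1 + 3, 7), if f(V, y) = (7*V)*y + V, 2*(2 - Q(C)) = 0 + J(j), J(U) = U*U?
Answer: -21000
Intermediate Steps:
J(U) = U**2
Q(C) = -21/2 (Q(C) = 2 - (0 + 5**2)/2 = 2 - (0 + 25)/2 = 2 - 1/2*25 = 2 - 25/2 = -21/2)
f(V, y) = V + 7*V*y (f(V, y) = 7*V*y + V = V + 7*V*y)
(Q(-6)*20)*f(-1 + 3, 7) = (-21/2*20)*((-1 + 3)*(1 + 7*7)) = -420*(1 + 49) = -420*50 = -210*100 = -21000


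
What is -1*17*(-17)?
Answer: 289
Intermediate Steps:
-1*17*(-17) = -17*(-17) = 289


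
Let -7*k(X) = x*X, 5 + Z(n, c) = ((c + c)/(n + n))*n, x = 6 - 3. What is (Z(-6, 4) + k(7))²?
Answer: 16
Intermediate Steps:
x = 3
Z(n, c) = -5 + c (Z(n, c) = -5 + ((c + c)/(n + n))*n = -5 + ((2*c)/((2*n)))*n = -5 + ((2*c)*(1/(2*n)))*n = -5 + (c/n)*n = -5 + c)
k(X) = -3*X/7
(Z(-6, 4) + k(7))² = ((-5 + 4) - 3/7*7)² = (-1 - 3)² = (-4)² = 16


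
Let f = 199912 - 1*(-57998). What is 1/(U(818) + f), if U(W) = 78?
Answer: 1/257988 ≈ 3.8762e-6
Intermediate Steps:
f = 257910 (f = 199912 + 57998 = 257910)
1/(U(818) + f) = 1/(78 + 257910) = 1/257988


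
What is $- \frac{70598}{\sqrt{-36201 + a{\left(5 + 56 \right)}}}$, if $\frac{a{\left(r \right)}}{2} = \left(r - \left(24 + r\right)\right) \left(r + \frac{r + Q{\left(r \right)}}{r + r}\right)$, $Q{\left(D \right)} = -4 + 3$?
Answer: $\frac{6418 i \sqrt{2973201}}{31017} \approx 356.79 i$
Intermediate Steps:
$Q{\left(D \right)} = -1$
$a{\left(r \right)} = - 48 r - \frac{24 \left(-1 + r\right)}{r}$ ($a{\left(r \right)} = 2 \left(r - \left(24 + r\right)\right) \left(r + \frac{r - 1}{r + r}\right) = 2 \left(- 24 \left(r + \frac{-1 + r}{2 r}\right)\right) = 2 \left(- 24 r - \frac{12 \left(-1 + r\right)}{r}\right) = - 48 r - \frac{24 \left(-1 + r\right)}{r}$)
$- \frac{70598}{\sqrt{-36201 + a{\left(5 + 56 \right)}}} = - \frac{70598}{\sqrt{-36201 - \left(24 - \frac{24}{5 + 56} + 48 \left(5 + 56\right)\right)}} = - \frac{70598}{\sqrt{-36201 - \left(2952 - \frac{24}{61}\right)}} = - \frac{70598}{\sqrt{-36201 - \frac{180048}{61}}} = - \frac{70598}{\sqrt{- \frac{2388309}{61}}} = - \frac{70598}{\frac{7}{61} i \sqrt{2973201}} = - 70598 \left(- \frac{i \sqrt{2973201}}{341187}\right) = \frac{6418 i \sqrt{2973201}}{31017}$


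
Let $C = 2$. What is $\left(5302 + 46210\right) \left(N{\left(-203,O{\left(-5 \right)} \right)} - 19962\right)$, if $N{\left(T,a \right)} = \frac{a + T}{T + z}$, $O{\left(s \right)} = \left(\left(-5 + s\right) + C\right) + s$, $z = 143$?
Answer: $- \frac{5140485504}{5} \approx -1.0281 \cdot 10^{9}$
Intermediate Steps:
$O{\left(s \right)} = -3 + 2 s$ ($O{\left(s \right)} = \left(\left(-5 + s\right) + 2\right) + s = \left(-3 + s\right) + s = -3 + 2 s$)
$N{\left(T,a \right)} = \frac{T + a}{143 + T}$ ($N{\left(T,a \right)} = \frac{a + T}{T + 143} = \frac{T + a}{143 + T}$)
$\left(5302 + 46210\right) \left(N{\left(-203,O{\left(-5 \right)} \right)} - 19962\right) = \left(5302 + 46210\right) \left(\frac{-203 + \left(-3 + 2 \left(-5\right)\right)}{143 - 203} - 19962\right) = 51512 \left(\frac{-203 - 13}{-60} - 19962\right) = 51512 \left(- \frac{-203 - 13}{60} - 19962\right) = 51512 \left(\left(- \frac{1}{60}\right) \left(-216\right) - 19962\right) = 51512 \left(\frac{18}{5} - 19962\right) = 51512 \left(- \frac{99792}{5}\right) = - \frac{5140485504}{5}$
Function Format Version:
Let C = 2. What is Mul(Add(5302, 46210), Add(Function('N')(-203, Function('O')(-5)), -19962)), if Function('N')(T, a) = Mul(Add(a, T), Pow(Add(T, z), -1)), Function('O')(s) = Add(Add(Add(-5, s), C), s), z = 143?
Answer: Rational(-5140485504, 5) ≈ -1.0281e+9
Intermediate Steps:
Function('O')(s) = Add(-3, Mul(2, s)) (Function('O')(s) = Add(Add(Add(-5, s), 2), s) = Add(Add(-3, s), s) = Add(-3, Mul(2, s)))
Function('N')(T, a) = Mul(Pow(Add(143, T), -1), Add(T, a)) (Function('N')(T, a) = Mul(Add(a, T), Pow(Add(T, 143), -1)) = Mul(Add(T, a), Pow(Add(143, T), -1)) = Mul(Pow(Add(143, T), -1), Add(T, a)))
Mul(Add(5302, 46210), Add(Function('N')(-203, Function('O')(-5)), -19962)) = Mul(Add(5302, 46210), Add(Mul(Pow(Add(143, -203), -1), Add(-203, Add(-3, Mul(2, -5)))), -19962)) = Mul(51512, Add(Mul(Pow(-60, -1), Add(-203, Add(-3, -10))), -19962)) = Mul(51512, Add(Mul(Rational(-1, 60), Add(-203, -13)), -19962)) = Mul(51512, Add(Mul(Rational(-1, 60), -216), -19962)) = Mul(51512, Add(Rational(18, 5), -19962)) = Mul(51512, Rational(-99792, 5)) = Rational(-5140485504, 5)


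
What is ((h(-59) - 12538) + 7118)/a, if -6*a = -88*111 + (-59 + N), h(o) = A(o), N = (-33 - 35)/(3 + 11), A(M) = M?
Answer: -76706/22941 ≈ -3.3436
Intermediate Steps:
N = -34/7 (N = -68/14 = -68*1/14 = -34/7 ≈ -4.8571)
h(o) = o
a = 22941/14 (a = -(-88*111 + (-59 - 34/7))/6 = -(-9768 - 447/7)/6 = -⅙*(-68823/7) = 22941/14 ≈ 1638.6)
((h(-59) - 12538) + 7118)/a = ((-59 - 12538) + 7118)/(22941/14) = (-12597 + 7118)*(14/22941) = -5479*14/22941 = -76706/22941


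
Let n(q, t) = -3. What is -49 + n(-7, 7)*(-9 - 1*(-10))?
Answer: -52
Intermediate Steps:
-49 + n(-7, 7)*(-9 - 1*(-10)) = -49 - 3*(-9 - 1*(-10)) = -49 - 3*(-9 + 10) = -49 - 3*1 = -49 - 3 = -52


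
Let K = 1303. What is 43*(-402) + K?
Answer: -15983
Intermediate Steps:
43*(-402) + K = 43*(-402) + 1303 = -17286 + 1303 = -15983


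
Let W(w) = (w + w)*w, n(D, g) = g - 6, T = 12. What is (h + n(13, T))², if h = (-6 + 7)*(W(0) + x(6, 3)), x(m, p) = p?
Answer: 81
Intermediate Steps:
n(D, g) = -6 + g
W(w) = 2*w² (W(w) = (2*w)*w = 2*w²)
h = 3 (h = (-6 + 7)*(2*0² + 3) = 1*(2*0 + 3) = 1*(0 + 3) = 1*3 = 3)
(h + n(13, T))² = (3 + (-6 + 12))² = (3 + 6)² = 9² = 81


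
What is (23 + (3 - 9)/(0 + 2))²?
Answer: 400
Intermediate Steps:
(23 + (3 - 9)/(0 + 2))² = (23 - 6/2)² = (23 - 6*½)² = (23 - 3)² = 20² = 400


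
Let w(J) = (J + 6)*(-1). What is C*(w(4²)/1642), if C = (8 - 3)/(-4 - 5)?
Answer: 55/7389 ≈ 0.0074435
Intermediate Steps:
C = -5/9 (C = 5/(-9) = 5*(-⅑) = -5/9 ≈ -0.55556)
w(J) = -6 - J (w(J) = (6 + J)*(-1) = -6 - J)
C*(w(4²)/1642) = -5*(-6 - 1*4²)/(9*1642) = -5*(-6 - 1*16)/(9*1642) = -5*(-6 - 16)/(9*1642) = -(-110)/(9*1642) = -5/9*(-11/821) = 55/7389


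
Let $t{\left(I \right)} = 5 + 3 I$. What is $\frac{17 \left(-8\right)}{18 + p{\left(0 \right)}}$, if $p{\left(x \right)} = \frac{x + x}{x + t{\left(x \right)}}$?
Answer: $- \frac{68}{9} \approx -7.5556$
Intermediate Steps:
$p{\left(x \right)} = \frac{2 x}{5 + 4 x}$ ($p{\left(x \right)} = \frac{x + x}{x + \left(5 + 3 x\right)} = \frac{2 x}{5 + 4 x}$)
$\frac{17 \left(-8\right)}{18 + p{\left(0 \right)}} = \frac{17 \left(-8\right)}{18 + 2 \cdot 0 \frac{1}{5 + 4 \cdot 0}} = \frac{1}{18 + 2 \cdot 0 \frac{1}{5 + 0}} \left(-136\right) = \frac{1}{18 + 2 \cdot 0 \cdot \frac{1}{5}} \left(-136\right) = \frac{1}{18 + 0} \left(-136\right) = \frac{1}{18} \left(-136\right) = - \frac{68}{9}$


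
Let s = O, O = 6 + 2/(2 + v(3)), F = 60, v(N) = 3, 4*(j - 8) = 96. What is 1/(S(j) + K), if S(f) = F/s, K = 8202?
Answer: 8/65691 ≈ 0.00012178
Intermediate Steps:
j = 32 (j = 8 + (¼)*96 = 8 + 24 = 32)
O = 32/5 (O = 6 + 2/(2 + 3) = 6 + 2/5 = 6 + (⅕)*2 = 6 + ⅖ = 32/5 ≈ 6.4000)
s = 32/5 ≈ 6.4000
S(f) = 75/8 (S(f) = 60/(32/5) = 60*(5/32) = 75/8)
1/(S(j) + K) = 1/(75/8 + 8202) = 1/(65691/8) = 8/65691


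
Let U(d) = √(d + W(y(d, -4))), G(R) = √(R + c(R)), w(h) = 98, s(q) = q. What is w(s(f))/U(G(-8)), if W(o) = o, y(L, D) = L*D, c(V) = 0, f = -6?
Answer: 49*2^(¼)*√3/(3*√(-I)) ≈ 23.789 + 23.789*I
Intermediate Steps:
y(L, D) = D*L
G(R) = √R (G(R) = √(R + 0) = √R)
U(d) = √3*√(-d) (U(d) = √(d - 4*d) = √(-3*d) = √3*√(-d))
w(s(f))/U(G(-8)) = 98/((√3*√(-√(-8)))) = 98/((√3*√(-2*I*√2))) = 98/((√3*(2^(¾)*√(-I)))) = 98/((2^(¾)*√3*√(-I))) = 98*(2^(¼)*√3/(6*√(-I))) = 49*2^(¼)*√3/(3*√(-I))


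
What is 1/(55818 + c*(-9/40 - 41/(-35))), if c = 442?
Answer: 28/1574617 ≈ 1.7782e-5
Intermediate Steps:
1/(55818 + c*(-9/40 - 41/(-35))) = 1/(55818 + 442*(-9/40 - 41/(-35))) = 1/(55818 + 442*(-9*1/40 - 41*(-1/35))) = 1/(55818 + 442*(-9/40 + 41/35)) = 1/(55818 + 442*(53/56)) = 1/(55818 + 11713/28) = 1/(1574617/28) = 28/1574617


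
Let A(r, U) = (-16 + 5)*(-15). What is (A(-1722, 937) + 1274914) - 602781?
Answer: 672298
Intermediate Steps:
A(r, U) = 165 (A(r, U) = -11*(-15) = 165)
(A(-1722, 937) + 1274914) - 602781 = (165 + 1274914) - 602781 = 1275079 - 602781 = 672298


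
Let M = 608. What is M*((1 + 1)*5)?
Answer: 6080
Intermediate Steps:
M*((1 + 1)*5) = 608*((1 + 1)*5) = 608*(2*5) = 608*10 = 6080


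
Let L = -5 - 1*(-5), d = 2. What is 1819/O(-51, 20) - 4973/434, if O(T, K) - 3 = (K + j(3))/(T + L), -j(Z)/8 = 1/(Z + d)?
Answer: 197961901/292082 ≈ 677.76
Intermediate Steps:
j(Z) = -8/(2 + Z) (j(Z) = -8/(Z + 2) = -8/(2 + Z))
L = 0 (L = -5 + 5 = 0)
O(T, K) = 3 + (-8/5 + K)/T (O(T, K) = 3 + (K - 8/(2 + 3))/(T + 0) = 3 + (K - 8/5)/T = 3 + (-8/5 + K)/T)
1819/O(-51, 20) - 4973/434 = 1819/(((-8/5 + 20 + 3*(-51))/(-51))) - 4973/434 = 1819/((-(-8/5 + 20 - 153)/51)) - 4973*1/434 = 1819/((-1/51*(-673/5))) - 4973/434 = 1819/(673/255) - 4973/434 = 1819*(255/673) - 4973/434 = 463845/673 - 4973/434 = 197961901/292082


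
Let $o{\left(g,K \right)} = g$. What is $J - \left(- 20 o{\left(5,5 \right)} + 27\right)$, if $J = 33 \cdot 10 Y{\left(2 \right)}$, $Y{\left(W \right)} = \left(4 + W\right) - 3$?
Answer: $1063$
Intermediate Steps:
$Y{\left(W \right)} = 1 + W$
$J = 990$ ($J = 33 \cdot 10 \left(1 + 2\right) = 330 \cdot 3 = 990$)
$J - \left(- 20 o{\left(5,5 \right)} + 27\right) = 990 - \left(\left(-20\right) 5 + 27\right) = 990 - \left(-100 + 27\right) = 990 - -73 = 990 + 73 = 1063$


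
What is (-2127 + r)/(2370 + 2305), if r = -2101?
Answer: -4228/4675 ≈ -0.90438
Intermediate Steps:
(-2127 + r)/(2370 + 2305) = (-2127 - 2101)/(2370 + 2305) = -4228/4675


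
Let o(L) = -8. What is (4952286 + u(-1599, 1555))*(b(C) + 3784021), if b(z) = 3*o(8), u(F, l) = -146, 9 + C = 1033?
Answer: 18738882903580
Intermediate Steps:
C = 1024 (C = -9 + 1033 = 1024)
b(z) = -24 (b(z) = 3*(-8) = -24)
(4952286 + u(-1599, 1555))*(b(C) + 3784021) = (4952286 - 146)*(-24 + 3784021) = 4952140*3783997 = 18738882903580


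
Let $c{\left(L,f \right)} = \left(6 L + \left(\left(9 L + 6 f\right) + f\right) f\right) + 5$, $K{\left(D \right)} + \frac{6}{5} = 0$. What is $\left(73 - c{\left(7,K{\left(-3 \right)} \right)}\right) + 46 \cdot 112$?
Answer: $\frac{131088}{25} \approx 5243.5$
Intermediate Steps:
$K{\left(D \right)} = - \frac{6}{5}$ ($K{\left(D \right)} = - \frac{6}{5} + 0 = - \frac{6}{5}$)
$c{\left(L,f \right)} = 5 + 6 L + f \left(7 f + 9 L\right)$ ($c{\left(L,f \right)} = \left(6 L + \left(\left(6 f + 9 L\right) + f\right) f\right) + 5 = \left(6 L + \left(7 f + 9 L\right) f\right) + 5 = \left(6 L + f \left(7 f + 9 L\right)\right) + 5 = 5 + 6 L + f \left(7 f + 9 L\right)$)
$\left(73 - c{\left(7,K{\left(-3 \right)} \right)}\right) + 46 \cdot 112 = \left(73 - \left(5 + 6 \cdot 7 + 7 \left(- \frac{6}{5}\right)^{2} + 9 \cdot 7 \left(- \frac{6}{5}\right)\right)\right) + 46 \cdot 112 = \left(73 - \left(5 + 42 + 7 \cdot \frac{36}{25} - \frac{378}{5}\right)\right) + 5152 = \left(73 - \left(5 + 42 + \frac{252}{25} - \frac{378}{5}\right)\right) + 5152 = \left(73 - - \frac{463}{25}\right) + 5152 = \left(73 + \frac{463}{25}\right) + 5152 = \frac{2288}{25} + 5152 = \frac{131088}{25}$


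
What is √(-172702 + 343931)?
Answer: √171229 ≈ 413.80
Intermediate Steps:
√(-172702 + 343931) = √171229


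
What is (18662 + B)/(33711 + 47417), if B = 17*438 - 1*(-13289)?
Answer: 39397/81128 ≈ 0.48562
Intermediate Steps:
B = 20735 (B = 7446 + 13289 = 20735)
(18662 + B)/(33711 + 47417) = (18662 + 20735)/(33711 + 47417) = 39397/81128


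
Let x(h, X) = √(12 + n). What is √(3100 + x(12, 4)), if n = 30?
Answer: √(3100 + √42) ≈ 55.736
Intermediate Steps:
x(h, X) = √42 (x(h, X) = √(12 + 30) = √42)
√(3100 + x(12, 4)) = √(3100 + √42)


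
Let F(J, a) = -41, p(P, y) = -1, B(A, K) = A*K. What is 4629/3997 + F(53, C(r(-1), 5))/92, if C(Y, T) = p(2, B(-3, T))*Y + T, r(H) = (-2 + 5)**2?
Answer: 261991/367724 ≈ 0.71247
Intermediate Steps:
r(H) = 9 (r(H) = 3**2 = 9)
C(Y, T) = T - Y (C(Y, T) = -Y + T = T - Y)
4629/3997 + F(53, C(r(-1), 5))/92 = 4629/3997 - 41/92 = 261991/367724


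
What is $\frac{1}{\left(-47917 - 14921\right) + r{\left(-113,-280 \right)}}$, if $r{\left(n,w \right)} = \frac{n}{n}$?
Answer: $- \frac{1}{62837} \approx -1.5914 \cdot 10^{-5}$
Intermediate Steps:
$r{\left(n,w \right)} = 1$
$\frac{1}{\left(-47917 - 14921\right) + r{\left(-113,-280 \right)}} = \frac{1}{\left(-47917 - 14921\right) + 1} = \frac{1}{-62838 + 1} = \frac{1}{-62837} = - \frac{1}{62837}$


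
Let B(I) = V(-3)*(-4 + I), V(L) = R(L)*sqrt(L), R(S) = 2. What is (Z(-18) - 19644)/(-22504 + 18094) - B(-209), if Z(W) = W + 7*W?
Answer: 3298/735 + 426*I*sqrt(3) ≈ 4.4871 + 737.85*I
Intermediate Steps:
Z(W) = 8*W
V(L) = 2*sqrt(L)
B(I) = 2*I*sqrt(3)*(-4 + I) (B(I) = (2*sqrt(-3))*(-4 + I) = (2*(I*sqrt(3)))*(-4 + I) = (2*I*sqrt(3))*(-4 + I) = 2*I*sqrt(3)*(-4 + I))
(Z(-18) - 19644)/(-22504 + 18094) - B(-209) = (8*(-18) - 19644)/(-22504 + 18094) - 2*I*sqrt(3)*(-4 - 209) = (-144 - 19644)/(-4410) - 2*I*sqrt(3)*(-213) = -19788*(-1/4410) - (-426)*I*sqrt(3) = 3298/735 + 426*I*sqrt(3)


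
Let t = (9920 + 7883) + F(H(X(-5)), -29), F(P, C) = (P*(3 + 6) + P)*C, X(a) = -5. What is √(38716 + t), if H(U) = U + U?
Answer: √59419 ≈ 243.76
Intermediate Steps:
H(U) = 2*U
F(P, C) = 10*C*P (F(P, C) = (P*9 + P)*C = (9*P + P)*C = (10*P)*C = 10*C*P)
t = 20703 (t = (9920 + 7883) + 10*(-29)*(2*(-5)) = 17803 + 10*(-29)*(-10) = 17803 + 2900 = 20703)
√(38716 + t) = √(38716 + 20703) = √59419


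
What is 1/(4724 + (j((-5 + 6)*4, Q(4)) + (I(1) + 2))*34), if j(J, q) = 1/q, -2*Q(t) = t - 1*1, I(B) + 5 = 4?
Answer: 3/14206 ≈ 0.00021118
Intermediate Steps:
I(B) = -1 (I(B) = -5 + 4 = -1)
Q(t) = ½ - t/2 (Q(t) = -(t - 1*1)/2 = -(t - 1)/2 = -(-1 + t)/2 = ½ - t/2)
1/(4724 + (j((-5 + 6)*4, Q(4)) + (I(1) + 2))*34) = 1/(4724 + (1/(½ - ½*4) + (-1 + 2))*34) = 1/(4724 + (1/(½ - 2) + 1)*34) = 1/(4724 + (1/(-3/2) + 1)*34) = 1/(4724 + (-⅔ + 1)*34) = 1/(4724 + (⅓)*34) = 1/(4724 + 34/3) = 1/(14206/3) = 3/14206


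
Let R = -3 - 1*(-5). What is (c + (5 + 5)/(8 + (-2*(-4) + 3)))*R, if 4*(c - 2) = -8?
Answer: 20/19 ≈ 1.0526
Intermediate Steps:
c = 0 (c = 2 + (¼)*(-8) = 2 - 2 = 0)
R = 2 (R = -3 + 5 = 2)
(c + (5 + 5)/(8 + (-2*(-4) + 3)))*R = (0 + (5 + 5)/(8 + (-2*(-4) + 3)))*2 = (0 + 10/(8 + (8 + 3)))*2 = (0 + 10/(8 + 11))*2 = (0 + 10/19)*2 = (10/19)*2 = 20/19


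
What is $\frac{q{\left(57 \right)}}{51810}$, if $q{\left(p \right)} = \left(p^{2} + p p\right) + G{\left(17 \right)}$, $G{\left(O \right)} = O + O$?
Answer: $\frac{3266}{25905} \approx 0.12608$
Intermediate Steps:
$G{\left(O \right)} = 2 O$
$q{\left(p \right)} = 34 + 2 p^{2}$ ($q{\left(p \right)} = \left(p^{2} + p p\right) + 2 \cdot 17 = \left(p^{2} + p^{2}\right) + 34 = 2 p^{2} + 34 = 34 + 2 p^{2}$)
$\frac{q{\left(57 \right)}}{51810} = \frac{34 + 2 \cdot 57^{2}}{51810} = \left(34 + 2 \cdot 3249\right) \frac{1}{51810} = \left(34 + 6498\right) \frac{1}{51810} = 6532 \cdot \frac{1}{51810} = \frac{3266}{25905}$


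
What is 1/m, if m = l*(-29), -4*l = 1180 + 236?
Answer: 1/10266 ≈ 9.7409e-5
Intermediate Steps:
l = -354 (l = -(1180 + 236)/4 = -1/4*1416 = -354)
m = 10266 (m = -354*(-29) = 10266)
1/m = 1/10266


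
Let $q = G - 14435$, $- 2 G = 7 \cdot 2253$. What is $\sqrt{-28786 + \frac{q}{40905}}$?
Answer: $\frac{i \sqrt{2378577574010}}{9090} \approx 169.67 i$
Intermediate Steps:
$G = - \frac{15771}{2}$ ($G = - \frac{7 \cdot 2253}{2} = \left(- \frac{1}{2}\right) 15771 = - \frac{15771}{2} \approx -7885.5$)
$q = - \frac{44641}{2}$ ($q = - \frac{15771}{2} - 14435 = - \frac{44641}{2} \approx -22321.0$)
$\sqrt{-28786 + \frac{q}{40905}} = \sqrt{-28786 - \frac{44641}{2 \cdot 40905}} = \sqrt{-28786 - \frac{44641}{81810}} = \sqrt{- \frac{2355027301}{81810}} = \frac{i \sqrt{2378577574010}}{9090}$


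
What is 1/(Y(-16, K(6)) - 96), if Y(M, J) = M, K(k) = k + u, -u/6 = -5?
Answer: -1/112 ≈ -0.0089286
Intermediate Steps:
u = 30 (u = -6*(-5) = 30)
K(k) = 30 + k (K(k) = k + 30 = 30 + k)
1/(Y(-16, K(6)) - 96) = 1/(-16 - 96) = 1/(-112) = -1/112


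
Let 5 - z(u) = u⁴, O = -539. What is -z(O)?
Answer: 84402451436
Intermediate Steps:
z(u) = 5 - u⁴
-z(O) = -(5 - 1*(-539)⁴) = -(5 - 1*84402451441) = -(5 - 84402451441) = -1*(-84402451436) = 84402451436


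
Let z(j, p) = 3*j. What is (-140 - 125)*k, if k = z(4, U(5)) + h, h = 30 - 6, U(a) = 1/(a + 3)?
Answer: -9540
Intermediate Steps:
U(a) = 1/(3 + a)
h = 24
k = 36 (k = 3*4 + 24 = 12 + 24 = 36)
(-140 - 125)*k = (-140 - 125)*36 = -265*36 = -9540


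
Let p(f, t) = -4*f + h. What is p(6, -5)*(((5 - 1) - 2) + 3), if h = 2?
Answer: -110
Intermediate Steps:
p(f, t) = 2 - 4*f (p(f, t) = -4*f + 2 = 2 - 4*f)
p(6, -5)*(((5 - 1) - 2) + 3) = (2 - 4*6)*(((5 - 1) - 2) + 3) = (2 - 24)*((4 - 2) + 3) = -22*(2 + 3) = -22*5 = -110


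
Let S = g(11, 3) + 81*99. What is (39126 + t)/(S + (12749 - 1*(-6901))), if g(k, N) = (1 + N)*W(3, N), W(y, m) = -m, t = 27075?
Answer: 22067/9219 ≈ 2.3936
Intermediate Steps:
g(k, N) = -N*(1 + N) (g(k, N) = (1 + N)*(-N) = -N*(1 + N))
S = 8007 (S = -1*3*(1 + 3) + 81*99 = -1*3*4 + 8019 = -12 + 8019 = 8007)
(39126 + t)/(S + (12749 - 1*(-6901))) = (39126 + 27075)/(8007 + (12749 - 1*(-6901))) = 66201/(8007 + (12749 + 6901)) = 66201/(8007 + 19650) = 66201/27657 = 66201*(1/27657) = 22067/9219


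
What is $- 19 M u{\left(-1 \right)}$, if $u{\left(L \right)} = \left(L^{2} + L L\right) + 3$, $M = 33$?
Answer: $-3135$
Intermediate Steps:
$u{\left(L \right)} = 3 + 2 L^{2}$ ($u{\left(L \right)} = \left(L^{2} + L^{2}\right) + 3 = 2 L^{2} + 3 = 3 + 2 L^{2}$)
$- 19 M u{\left(-1 \right)} = \left(-19\right) 33 \left(3 + 2 \left(-1\right)^{2}\right) = - 627 \left(3 + 2 \cdot 1\right) = - 627 \left(3 + 2\right) = \left(-627\right) 5 = -3135$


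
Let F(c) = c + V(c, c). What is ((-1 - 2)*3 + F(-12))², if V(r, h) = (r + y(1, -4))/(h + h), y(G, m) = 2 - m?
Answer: 6889/16 ≈ 430.56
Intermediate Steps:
V(r, h) = (6 + r)/(2*h) (V(r, h) = (r + (2 - 1*(-4)))/(h + h) = (r + (2 + 4))/((2*h)) = (r + 6)*(1/(2*h)) = (6 + r)*(1/(2*h)) = (6 + r)/(2*h))
F(c) = c + (6 + c)/(2*c)
((-1 - 2)*3 + F(-12))² = ((-1 - 2)*3 + (½ - 12 + 3/(-12)))² = (-3*3 + (½ - 12 + 3*(-1/12)))² = (-9 + (½ - 12 - ¼))² = (-9 - 47/4)² = (-83/4)² = 6889/16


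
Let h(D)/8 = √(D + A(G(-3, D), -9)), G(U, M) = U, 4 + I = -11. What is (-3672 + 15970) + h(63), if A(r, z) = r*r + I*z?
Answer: 12298 + 24*√23 ≈ 12413.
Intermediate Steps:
I = -15 (I = -4 - 11 = -15)
A(r, z) = r² - 15*z (A(r, z) = r*r - 15*z = r² - 15*z)
h(D) = 8*√(144 + D) (h(D) = 8*√(D + ((-3)² - 15*(-9))) = 8*√(D + (9 + 135)) = 8*√(D + 144) = 8*√(144 + D))
(-3672 + 15970) + h(63) = (-3672 + 15970) + 8*√(144 + 63) = 12298 + 8*√207 = 12298 + 8*(3*√23) = 12298 + 24*√23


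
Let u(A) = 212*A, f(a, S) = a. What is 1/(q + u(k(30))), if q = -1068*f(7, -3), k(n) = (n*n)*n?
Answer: 1/5716524 ≈ 1.7493e-7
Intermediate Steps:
k(n) = n³ (k(n) = n²*n = n³)
q = -7476 (q = -1068*7 = -7476)
1/(q + u(k(30))) = 1/(-7476 + 212*30³) = 1/(-7476 + 212*27000) = 1/(-7476 + 5724000) = 1/5716524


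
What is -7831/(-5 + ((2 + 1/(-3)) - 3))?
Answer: 23493/19 ≈ 1236.5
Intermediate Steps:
-7831/(-5 + ((2 + 1/(-3)) - 3)) = -7831/(-5 + ((2 - ⅓) - 3)) = -7831/(-5 + (5/3 - 3)) = -7831/(-5 - 4/3) = -7831/(-19/3) = -3/19*(-7831) = 23493/19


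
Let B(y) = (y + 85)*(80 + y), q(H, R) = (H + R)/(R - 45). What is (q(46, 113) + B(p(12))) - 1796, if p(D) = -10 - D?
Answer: 126503/68 ≈ 1860.3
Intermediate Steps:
q(H, R) = (H + R)/(-45 + R)
B(y) = (80 + y)*(85 + y) (B(y) = (85 + y)*(80 + y) = (80 + y)*(85 + y))
(q(46, 113) + B(p(12))) - 1796 = ((46 + 113)/(-45 + 113) + (6800 + (-10 - 1*12)² + 165*(-10 - 1*12))) - 1796 = (159/68 + (6800 + (-10 - 12)² + 165*(-10 - 12))) - 1796 = ((1/68)*159 + (6800 + (-22)² + 165*(-22))) - 1796 = (159/68 + (6800 + 484 - 3630)) - 1796 = (159/68 + 3654) - 1796 = 248631/68 - 1796 = 126503/68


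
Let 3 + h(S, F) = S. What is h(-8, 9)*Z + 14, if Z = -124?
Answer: 1378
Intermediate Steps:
h(S, F) = -3 + S
h(-8, 9)*Z + 14 = (-3 - 8)*(-124) + 14 = -11*(-124) + 14 = 1364 + 14 = 1378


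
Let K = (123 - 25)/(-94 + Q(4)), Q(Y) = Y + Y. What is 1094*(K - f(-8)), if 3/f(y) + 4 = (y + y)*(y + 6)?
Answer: -821047/602 ≈ -1363.9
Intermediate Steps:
Q(Y) = 2*Y
K = -49/43 (K = (123 - 25)/(-94 + 2*4) = 98/(-94 + 8) = 98/(-86) = 98*(-1/86) = -49/43 ≈ -1.1395)
f(y) = 3/(-4 + 2*y*(6 + y)) (f(y) = 3/(-4 + (y + y)*(y + 6)) = 3/(-4 + (2*y)*(6 + y)) = 3/(-4 + 2*y*(6 + y)))
1094*(K - f(-8)) = 1094*(-49/43 - 3/(2*(-2 + (-8)² + 6*(-8)))) = 1094*(-49/43 - 3/(2*(-2 + 64 - 48))) = 1094*(-49/43 - 3/(2*14)) = 1094*(-49/43 - 1*3/28) = 1094*(-49/43 - 3/28) = 1094*(-1501/1204) = -821047/602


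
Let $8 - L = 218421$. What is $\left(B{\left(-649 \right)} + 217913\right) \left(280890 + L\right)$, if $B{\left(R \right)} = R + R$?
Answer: $13533455355$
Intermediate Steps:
$B{\left(R \right)} = 2 R$
$L = -218413$ ($L = 8 - 218421 = -218413$)
$\left(B{\left(-649 \right)} + 217913\right) \left(280890 + L\right) = \left(2 \left(-649\right) + 217913\right) \left(280890 - 218413\right) = \left(-1298 + 217913\right) 62477 = 216615 \cdot 62477 = 13533455355$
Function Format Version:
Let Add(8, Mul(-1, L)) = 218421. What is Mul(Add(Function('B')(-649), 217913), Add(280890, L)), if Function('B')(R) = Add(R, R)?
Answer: 13533455355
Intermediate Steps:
Function('B')(R) = Mul(2, R)
L = -218413 (L = Add(8, Mul(-1, 218421)) = Add(8, -218421) = -218413)
Mul(Add(Function('B')(-649), 217913), Add(280890, L)) = Mul(Add(Mul(2, -649), 217913), Add(280890, -218413)) = Mul(Add(-1298, 217913), 62477) = Mul(216615, 62477) = 13533455355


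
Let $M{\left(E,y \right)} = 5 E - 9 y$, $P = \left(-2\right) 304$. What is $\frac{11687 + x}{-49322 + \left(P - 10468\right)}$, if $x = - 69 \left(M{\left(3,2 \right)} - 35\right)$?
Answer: $- \frac{14309}{60398} \approx -0.23691$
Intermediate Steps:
$P = -608$
$M{\left(E,y \right)} = - 9 y + 5 E$
$x = 2622$ ($x = - 69 \left(\left(\left(-9\right) 2 + 5 \cdot 3\right) - 35\right) = - 69 \left(\left(-18 + 15\right) - 35\right) = - 69 \left(-3 - 35\right) = \left(-69\right) \left(-38\right) = 2622$)
$\frac{11687 + x}{-49322 + \left(P - 10468\right)} = \frac{11687 + 2622}{-49322 - 11076} = \frac{14309}{-49322 - 11076} = \frac{14309}{-60398} = 14309 \left(- \frac{1}{60398}\right) = - \frac{14309}{60398}$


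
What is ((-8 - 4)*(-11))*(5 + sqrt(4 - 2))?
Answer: 660 + 132*sqrt(2) ≈ 846.68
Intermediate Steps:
((-8 - 4)*(-11))*(5 + sqrt(4 - 2)) = (-12*(-11))*(5 + sqrt(2)) = 132*(5 + sqrt(2)) = 660 + 132*sqrt(2)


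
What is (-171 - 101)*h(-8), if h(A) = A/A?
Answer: -272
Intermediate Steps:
h(A) = 1
(-171 - 101)*h(-8) = (-171 - 101)*1 = -272*1 = -272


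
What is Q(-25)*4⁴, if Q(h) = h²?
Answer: 160000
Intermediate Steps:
Q(-25)*4⁴ = (-25)²*4⁴ = 625*256 = 160000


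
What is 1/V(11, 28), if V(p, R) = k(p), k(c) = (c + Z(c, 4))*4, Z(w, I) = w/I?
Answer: 1/55 ≈ 0.018182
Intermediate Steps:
k(c) = 5*c (k(c) = (c + c/4)*4 = (5*c/4)*4 = 5*c)
V(p, R) = 5*p
1/V(11, 28) = 1/(5*11) = 1/55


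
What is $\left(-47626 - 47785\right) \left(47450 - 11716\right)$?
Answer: $-3409416674$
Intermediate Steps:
$\left(-47626 - 47785\right) \left(47450 - 11716\right) = - 95411 \left(47450 - 11716\right) = \left(-95411\right) 35734 = -3409416674$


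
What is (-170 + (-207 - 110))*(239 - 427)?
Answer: 91556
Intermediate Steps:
(-170 + (-207 - 110))*(239 - 427) = (-170 - 317)*(-188) = -487*(-188) = 91556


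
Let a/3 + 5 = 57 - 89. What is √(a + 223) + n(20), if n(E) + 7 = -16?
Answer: -23 + 4*√7 ≈ -12.417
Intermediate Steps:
a = -111 (a = -15 + 3*(57 - 89) = -15 + 3*(-32) = -15 - 96 = -111)
n(E) = -23 (n(E) = -7 - 16 = -23)
√(a + 223) + n(20) = √(-111 + 223) - 23 = √112 - 23 = 4*√7 - 23 = -23 + 4*√7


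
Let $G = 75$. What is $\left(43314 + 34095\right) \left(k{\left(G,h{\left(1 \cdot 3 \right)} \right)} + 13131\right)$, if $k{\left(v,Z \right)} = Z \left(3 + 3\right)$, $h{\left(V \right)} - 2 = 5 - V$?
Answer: $1018315395$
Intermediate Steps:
$h{\left(V \right)} = 7 - V$ ($h{\left(V \right)} = 2 - \left(-5 + V\right) = 7 - V$)
$k{\left(v,Z \right)} = 6 Z$ ($k{\left(v,Z \right)} = Z 6 = 6 Z$)
$\left(43314 + 34095\right) \left(k{\left(G,h{\left(1 \cdot 3 \right)} \right)} + 13131\right) = \left(43314 + 34095\right) \left(6 \left(7 - 1 \cdot 3\right) + 13131\right) = 77409 \left(6 \left(7 - 3\right) + 13131\right) = 77409 \left(6 \cdot 4 + 13131\right) = 77409 \left(24 + 13131\right) = 77409 \cdot 13155 = 1018315395$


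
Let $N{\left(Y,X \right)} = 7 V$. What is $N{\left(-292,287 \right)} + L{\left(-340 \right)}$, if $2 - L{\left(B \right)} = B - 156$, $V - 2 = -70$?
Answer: $22$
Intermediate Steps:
$V = -68$ ($V = 2 - 70 = -68$)
$L{\left(B \right)} = 158 - B$ ($L{\left(B \right)} = 2 - \left(B - 156\right) = 2 - \left(-156 + B\right) = 158 - B$)
$N{\left(Y,X \right)} = -476$ ($N{\left(Y,X \right)} = 7 \left(-68\right) = -476$)
$N{\left(-292,287 \right)} + L{\left(-340 \right)} = -476 + \left(158 - -340\right) = -476 + \left(158 + 340\right) = -476 + 498 = 22$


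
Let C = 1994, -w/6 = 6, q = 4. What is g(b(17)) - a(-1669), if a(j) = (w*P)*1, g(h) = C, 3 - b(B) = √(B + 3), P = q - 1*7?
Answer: 1886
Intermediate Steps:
P = -3 (P = 4 - 1*7 = 4 - 7 = -3)
w = -36 (w = -6*6 = -36)
b(B) = 3 - √(3 + B) (b(B) = 3 - √(B + 3) = 3 - √(3 + B))
g(h) = 1994
a(j) = 108 (a(j) = -36*(-3)*1 = 108*1 = 108)
g(b(17)) - a(-1669) = 1994 - 1*108 = 1994 - 108 = 1886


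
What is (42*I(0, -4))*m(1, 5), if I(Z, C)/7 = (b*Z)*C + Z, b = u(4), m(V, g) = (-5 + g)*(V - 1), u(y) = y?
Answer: 0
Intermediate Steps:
m(V, g) = (-1 + V)*(-5 + g) (m(V, g) = (-5 + g)*(-1 + V) = (-1 + V)*(-5 + g))
b = 4
I(Z, C) = 7*Z + 28*C*Z (I(Z, C) = 7*((4*Z)*C + Z) = 7*(4*C*Z + Z) = 7*(Z + 4*C*Z) = 7*Z + 28*C*Z)
(42*I(0, -4))*m(1, 5) = (42*(7*0*(1 + 4*(-4))))*(5 - 1*5 - 5*1 + 1*5) = (42*(7*0*(1 - 16)))*(5 - 5 - 5 + 5) = (42*(7*0*(-15)))*0 = (42*0)*0 = 0*0 = 0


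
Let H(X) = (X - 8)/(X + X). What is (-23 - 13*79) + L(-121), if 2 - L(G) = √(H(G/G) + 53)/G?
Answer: -1048 + 3*√22/242 ≈ -1047.9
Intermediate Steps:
H(X) = (-8 + X)/(2*X) (H(X) = (-8 + X)/((2*X)) = (-8 + X)*(1/(2*X)) = (-8 + X)/(2*X))
L(G) = 2 - 3*√22/(2*G) (L(G) = 2 - √((-8 + G/G)/(2*((G/G))) + 53)/G = 2 - √((½)*(-8 + 1)/1 + 53)/G = 2 - √((½)*1*(-7) + 53)/G = 2 - √(-7/2 + 53)/G = 2 - √(99/2)/G = 2 - 3*√22/2/G = 2 - 3*√22/(2*G))
(-23 - 13*79) + L(-121) = (-23 - 13*79) + (2 - 3/2*√22/(-121)) = (-23 - 1027) + (2 - 3/2*√22*(-1/121)) = -1050 + (2 + 3*√22/242) = -1048 + 3*√22/242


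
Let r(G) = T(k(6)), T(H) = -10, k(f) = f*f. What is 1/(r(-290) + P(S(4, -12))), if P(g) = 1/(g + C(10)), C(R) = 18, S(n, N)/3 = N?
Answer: -18/181 ≈ -0.099447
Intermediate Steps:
S(n, N) = 3*N
k(f) = f²
r(G) = -10
P(g) = 1/(18 + g) (P(g) = 1/(g + 18) = 1/(18 + g))
1/(r(-290) + P(S(4, -12))) = 1/(-10 + 1/(18 + 3*(-12))) = 1/(-10 + 1/(18 - 36)) = 1/(-10 + 1/(-18)) = 1/(-10 - 1/18) = 1/(-181/18) = -18/181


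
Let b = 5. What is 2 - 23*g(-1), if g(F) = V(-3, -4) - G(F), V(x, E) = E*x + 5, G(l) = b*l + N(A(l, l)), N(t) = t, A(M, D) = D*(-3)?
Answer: -435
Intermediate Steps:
A(M, D) = -3*D
G(l) = 2*l (G(l) = 5*l - 3*l = 2*l)
V(x, E) = 5 + E*x
g(F) = 17 - 2*F (g(F) = (5 - 4*(-3)) - 2*F = (5 + 12) - 2*F = 17 - 2*F)
2 - 23*g(-1) = 2 - 23*(17 - 2*(-1)) = 2 - 23*(17 + 2) = 2 - 23*19 = 2 - 437 = -435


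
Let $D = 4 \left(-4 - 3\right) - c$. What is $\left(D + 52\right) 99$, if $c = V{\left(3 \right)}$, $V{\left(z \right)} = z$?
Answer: $2079$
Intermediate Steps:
$c = 3$
$D = -31$ ($D = 4 \left(-4 - 3\right) - 3 = 4 \left(-7\right) - 3 = -28 - 3 = -31$)
$\left(D + 52\right) 99 = \left(-31 + 52\right) 99 = 21 \cdot 99 = 2079$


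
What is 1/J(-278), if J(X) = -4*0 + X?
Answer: -1/278 ≈ -0.0035971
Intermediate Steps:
J(X) = X (J(X) = 0 + X = X)
1/J(-278) = 1/(-278) = -1/278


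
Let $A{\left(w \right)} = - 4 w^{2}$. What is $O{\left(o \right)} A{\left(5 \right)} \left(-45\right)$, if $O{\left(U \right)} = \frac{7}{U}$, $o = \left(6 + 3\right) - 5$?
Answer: $7875$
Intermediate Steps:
$o = 4$ ($o = 9 - 5 = 4$)
$O{\left(o \right)} A{\left(5 \right)} \left(-45\right) = \frac{7}{4} \left(- 4 \cdot 5^{2}\right) \left(-45\right) = 7 \cdot \frac{1}{4} \left(\left(-4\right) 25\right) \left(-45\right) = \frac{7}{4} \left(-100\right) \left(-45\right) = \left(-175\right) \left(-45\right) = 7875$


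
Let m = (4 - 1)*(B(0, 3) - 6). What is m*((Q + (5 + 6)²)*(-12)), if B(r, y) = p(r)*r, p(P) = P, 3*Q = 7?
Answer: 26640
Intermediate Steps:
Q = 7/3 (Q = (⅓)*7 = 7/3 ≈ 2.3333)
B(r, y) = r² (B(r, y) = r*r = r²)
m = -18 (m = (4 - 1)*(0² - 6) = 3*(0 - 6) = 3*(-6) = -18)
m*((Q + (5 + 6)²)*(-12)) = -18*(7/3 + (5 + 6)²)*(-12) = -18*(7/3 + 11²)*(-12) = -18*(7/3 + 121)*(-12) = -2220*(-12) = -18*(-1480) = 26640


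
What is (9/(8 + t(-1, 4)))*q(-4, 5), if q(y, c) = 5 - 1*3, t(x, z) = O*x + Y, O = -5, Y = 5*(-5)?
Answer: -3/2 ≈ -1.5000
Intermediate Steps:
Y = -25
t(x, z) = -25 - 5*x (t(x, z) = -5*x - 25 = -25 - 5*x)
q(y, c) = 2 (q(y, c) = 5 - 3 = 2)
(9/(8 + t(-1, 4)))*q(-4, 5) = (9/(8 + (-25 - 5*(-1))))*2 = (9/(8 + (-25 + 5)))*2 = (9/(8 - 20))*2 = (9/(-12))*2 = -1/12*9*2 = -¾*2 = -3/2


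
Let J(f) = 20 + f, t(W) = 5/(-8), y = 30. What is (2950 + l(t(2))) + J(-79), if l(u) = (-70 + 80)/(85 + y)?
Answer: 66495/23 ≈ 2891.1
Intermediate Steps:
t(W) = -5/8 (t(W) = 5*(-1/8) = -5/8)
l(u) = 2/23 (l(u) = (-70 + 80)/(85 + 30) = 10/115 = 10*(1/115) = 2/23)
(2950 + l(t(2))) + J(-79) = (2950 + 2/23) + (20 - 79) = 67852/23 - 59 = 66495/23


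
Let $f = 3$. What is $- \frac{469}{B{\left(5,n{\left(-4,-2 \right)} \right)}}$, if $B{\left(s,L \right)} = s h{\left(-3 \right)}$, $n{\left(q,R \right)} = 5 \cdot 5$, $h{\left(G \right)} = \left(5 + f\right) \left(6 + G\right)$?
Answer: $- \frac{469}{120} \approx -3.9083$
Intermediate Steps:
$h{\left(G \right)} = 48 + 8 G$ ($h{\left(G \right)} = \left(5 + 3\right) \left(6 + G\right) = 8 \left(6 + G\right) = 48 + 8 G$)
$n{\left(q,R \right)} = 25$
$B{\left(s,L \right)} = 24 s$ ($B{\left(s,L \right)} = s \left(48 + 8 \left(-3\right)\right) = s \left(48 - 24\right) = s 24 = 24 s$)
$- \frac{469}{B{\left(5,n{\left(-4,-2 \right)} \right)}} = - \frac{469}{24 \cdot 5} = - \frac{469}{120}$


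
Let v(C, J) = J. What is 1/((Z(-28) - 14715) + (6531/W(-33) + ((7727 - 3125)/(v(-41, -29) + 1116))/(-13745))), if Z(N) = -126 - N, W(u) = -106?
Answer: -1583726390/23557317965647 ≈ -6.7229e-5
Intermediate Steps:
1/((Z(-28) - 14715) + (6531/W(-33) + ((7727 - 3125)/(v(-41, -29) + 1116))/(-13745))) = 1/(((-126 - 1*(-28)) - 14715) + (6531/(-106) + ((7727 - 3125)/(-29 + 1116))/(-13745))) = 1/(((-126 + 28) - 14715) + (6531*(-1/106) + (4602/1087)*(-1/13745))) = 1/((-98 - 14715) + (-6531/106 + (4602*(1/1087))*(-1/13745))) = 1/(-14813 + (-6531/106 + (4602/1087)*(-1/13745))) = 1/(-14813 + (-6531/106 - 4602/14940815)) = 1/(-14813 - 97578950577/1583726390) = 1/(-23557317965647/1583726390) = -1583726390/23557317965647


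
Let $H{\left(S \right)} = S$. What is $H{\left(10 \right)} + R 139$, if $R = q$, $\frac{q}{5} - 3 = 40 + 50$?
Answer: $64645$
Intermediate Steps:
$q = 465$ ($q = 15 + 5 \left(40 + 50\right) = 15 + 5 \cdot 90 = 15 + 450 = 465$)
$R = 465$
$H{\left(10 \right)} + R 139 = 10 + 465 \cdot 139 = 10 + 64635 = 64645$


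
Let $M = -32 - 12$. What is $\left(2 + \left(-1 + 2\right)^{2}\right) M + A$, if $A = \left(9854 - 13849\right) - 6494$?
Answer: $-10621$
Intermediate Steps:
$M = -44$
$A = -10489$ ($A = -3995 - 6494 = -10489$)
$\left(2 + \left(-1 + 2\right)^{2}\right) M + A = \left(2 + \left(-1 + 2\right)^{2}\right) \left(-44\right) - 10489 = \left(2 + 1^{2}\right) \left(-44\right) - 10489 = \left(2 + 1\right) \left(-44\right) - 10489 = 3 \left(-44\right) - 10489 = -132 - 10489 = -10621$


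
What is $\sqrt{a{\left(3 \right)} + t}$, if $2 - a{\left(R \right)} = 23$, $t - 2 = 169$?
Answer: $5 \sqrt{6} \approx 12.247$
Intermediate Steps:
$t = 171$ ($t = 2 + 169 = 171$)
$a{\left(R \right)} = -21$ ($a{\left(R \right)} = 2 - 23 = -21$)
$\sqrt{a{\left(3 \right)} + t} = \sqrt{-21 + 171} = \sqrt{150} = 5 \sqrt{6}$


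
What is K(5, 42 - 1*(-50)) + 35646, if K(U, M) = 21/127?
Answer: 4527063/127 ≈ 35646.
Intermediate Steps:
K(U, M) = 21/127 (K(U, M) = 21*(1/127) = 21/127)
K(5, 42 - 1*(-50)) + 35646 = 21/127 + 35646 = 4527063/127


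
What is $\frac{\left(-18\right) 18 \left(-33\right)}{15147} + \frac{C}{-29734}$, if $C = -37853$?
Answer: $\frac{1000309}{505478} \approx 1.9789$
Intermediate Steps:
$\frac{\left(-18\right) 18 \left(-33\right)}{15147} + \frac{C}{-29734} = \frac{\left(-18\right) 18 \left(-33\right)}{15147} - \frac{37853}{-29734} = \left(-324\right) \left(-33\right) \frac{1}{15147} - - \frac{37853}{29734} = 10692 \cdot \frac{1}{15147} + \frac{37853}{29734} = \frac{12}{17} + \frac{37853}{29734} = \frac{1000309}{505478}$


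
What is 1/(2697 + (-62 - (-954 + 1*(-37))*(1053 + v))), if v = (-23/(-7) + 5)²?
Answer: 49/54595466 ≈ 8.9751e-7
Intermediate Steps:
v = 3364/49 (v = (-23*(-⅐) + 5)² = (23/7 + 5)² = (58/7)² = 3364/49 ≈ 68.653)
1/(2697 + (-62 - (-954 + 1*(-37))*(1053 + v))) = 1/(2697 + (-62 - (-954 + 1*(-37))*(1053 + 3364/49))) = 1/(2697 + (-62 - (-954 - 37)*54961/49)) = 1/(2697 + (-62 - (-991)*54961/49)) = 1/(2697 + (-62 - 1*(-54466351/49))) = 1/(2697 + (-62 + 54466351/49)) = 1/(2697 + 54463313/49) = 1/(54595466/49) = 49/54595466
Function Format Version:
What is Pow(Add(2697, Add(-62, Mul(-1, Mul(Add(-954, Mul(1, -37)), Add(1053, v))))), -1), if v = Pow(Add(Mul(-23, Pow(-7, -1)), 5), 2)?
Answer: Rational(49, 54595466) ≈ 8.9751e-7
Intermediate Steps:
v = Rational(3364, 49) (v = Pow(Add(Mul(-23, Rational(-1, 7)), 5), 2) = Pow(Add(Rational(23, 7), 5), 2) = Pow(Rational(58, 7), 2) = Rational(3364, 49) ≈ 68.653)
Pow(Add(2697, Add(-62, Mul(-1, Mul(Add(-954, Mul(1, -37)), Add(1053, v))))), -1) = Pow(Add(2697, Add(-62, Mul(-1, Mul(Add(-954, Mul(1, -37)), Add(1053, Rational(3364, 49)))))), -1) = Pow(Add(2697, Add(-62, Mul(-1, Mul(Add(-954, -37), Rational(54961, 49))))), -1) = Pow(Add(2697, Add(-62, Mul(-1, Mul(-991, Rational(54961, 49))))), -1) = Pow(Add(2697, Add(-62, Mul(-1, Rational(-54466351, 49)))), -1) = Pow(Add(2697, Add(-62, Rational(54466351, 49))), -1) = Pow(Add(2697, Rational(54463313, 49)), -1) = Pow(Rational(54595466, 49), -1) = Rational(49, 54595466)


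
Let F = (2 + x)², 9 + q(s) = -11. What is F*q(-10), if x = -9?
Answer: -980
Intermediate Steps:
q(s) = -20 (q(s) = -9 - 11 = -20)
F = 49 (F = (2 - 9)² = (-7)² = 49)
F*q(-10) = 49*(-20) = -980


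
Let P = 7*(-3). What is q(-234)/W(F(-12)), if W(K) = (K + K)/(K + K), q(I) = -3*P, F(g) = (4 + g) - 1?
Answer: 63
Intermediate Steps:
F(g) = 3 + g
P = -21
q(I) = 63 (q(I) = -3*(-21) = 63)
W(K) = 1 (W(K) = (2*K)/((2*K)) = (2*K)*(1/(2*K)) = 1)
q(-234)/W(F(-12)) = 63/1 = 63*1 = 63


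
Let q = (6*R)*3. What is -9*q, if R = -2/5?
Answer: 324/5 ≈ 64.800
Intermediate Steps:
R = -⅖ (R = -2*⅕ = -⅖ ≈ -0.40000)
q = -36/5 (q = (6*(-⅖))*3 = -12/5*3 = -36/5 ≈ -7.2000)
-9*q = -9*(-36/5) = 324/5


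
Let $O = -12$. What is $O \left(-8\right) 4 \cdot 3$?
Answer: $1152$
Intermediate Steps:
$O \left(-8\right) 4 \cdot 3 = \left(-12\right) \left(-8\right) 4 \cdot 3 = 96 \cdot 12 = 1152$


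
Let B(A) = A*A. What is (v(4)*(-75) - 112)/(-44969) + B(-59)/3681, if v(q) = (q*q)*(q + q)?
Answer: 192286961/165530889 ≈ 1.1616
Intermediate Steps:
v(q) = 2*q**3 (v(q) = q**2*(2*q) = 2*q**3)
B(A) = A**2
(v(4)*(-75) - 112)/(-44969) + B(-59)/3681 = ((2*4**3)*(-75) - 112)/(-44969) + (-59)**2/3681 = ((2*64)*(-75) - 112)*(-1/44969) + 3481*(1/3681) = (128*(-75) - 112)*(-1/44969) + 3481/3681 = (-9600 - 112)*(-1/44969) + 3481/3681 = -9712*(-1/44969) + 3481/3681 = 9712/44969 + 3481/3681 = 192286961/165530889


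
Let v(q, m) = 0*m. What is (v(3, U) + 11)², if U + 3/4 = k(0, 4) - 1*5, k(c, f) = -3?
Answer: 121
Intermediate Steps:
U = -35/4 (U = -¾ + (-3 - 1*5) = -¾ + (-3 - 5) = -¾ - 8 = -35/4 ≈ -8.7500)
v(q, m) = 0
(v(3, U) + 11)² = (0 + 11)² = 11² = 121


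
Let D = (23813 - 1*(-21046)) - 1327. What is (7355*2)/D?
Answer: 7355/21766 ≈ 0.33791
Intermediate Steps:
D = 43532 (D = (23813 + 21046) - 1327 = 44859 - 1327 = 43532)
(7355*2)/D = (7355*2)/43532 = 14710*(1/43532) = 7355/21766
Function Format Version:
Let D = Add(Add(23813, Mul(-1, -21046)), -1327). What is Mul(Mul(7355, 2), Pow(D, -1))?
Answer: Rational(7355, 21766) ≈ 0.33791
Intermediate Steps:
D = 43532 (D = Add(Add(23813, 21046), -1327) = Add(44859, -1327) = 43532)
Mul(Mul(7355, 2), Pow(D, -1)) = Mul(Mul(7355, 2), Pow(43532, -1)) = Mul(14710, Rational(1, 43532)) = Rational(7355, 21766)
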